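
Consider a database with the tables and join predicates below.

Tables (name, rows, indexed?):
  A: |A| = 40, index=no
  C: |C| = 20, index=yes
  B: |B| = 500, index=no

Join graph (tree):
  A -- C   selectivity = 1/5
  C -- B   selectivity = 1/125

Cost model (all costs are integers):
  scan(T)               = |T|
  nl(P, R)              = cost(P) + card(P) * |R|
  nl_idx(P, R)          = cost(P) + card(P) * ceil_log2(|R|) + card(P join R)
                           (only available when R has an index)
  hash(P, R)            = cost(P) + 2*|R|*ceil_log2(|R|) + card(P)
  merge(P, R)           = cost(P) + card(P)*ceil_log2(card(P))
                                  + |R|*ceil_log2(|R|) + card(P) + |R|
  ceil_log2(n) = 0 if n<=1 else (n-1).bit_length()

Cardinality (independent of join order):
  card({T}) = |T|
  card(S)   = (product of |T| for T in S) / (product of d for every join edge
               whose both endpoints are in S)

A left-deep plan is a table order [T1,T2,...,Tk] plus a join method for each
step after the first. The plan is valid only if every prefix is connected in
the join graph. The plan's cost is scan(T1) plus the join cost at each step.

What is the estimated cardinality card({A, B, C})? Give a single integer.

640

Tables in S: A(40), B(500), C(20)
Edges inside S: A-C(d=5), C-B(d=125)
numerator = 40 * 500 * 20 = 400000
denominator = 5 * 125 = 625
card(S) = 400000 / 625 = 640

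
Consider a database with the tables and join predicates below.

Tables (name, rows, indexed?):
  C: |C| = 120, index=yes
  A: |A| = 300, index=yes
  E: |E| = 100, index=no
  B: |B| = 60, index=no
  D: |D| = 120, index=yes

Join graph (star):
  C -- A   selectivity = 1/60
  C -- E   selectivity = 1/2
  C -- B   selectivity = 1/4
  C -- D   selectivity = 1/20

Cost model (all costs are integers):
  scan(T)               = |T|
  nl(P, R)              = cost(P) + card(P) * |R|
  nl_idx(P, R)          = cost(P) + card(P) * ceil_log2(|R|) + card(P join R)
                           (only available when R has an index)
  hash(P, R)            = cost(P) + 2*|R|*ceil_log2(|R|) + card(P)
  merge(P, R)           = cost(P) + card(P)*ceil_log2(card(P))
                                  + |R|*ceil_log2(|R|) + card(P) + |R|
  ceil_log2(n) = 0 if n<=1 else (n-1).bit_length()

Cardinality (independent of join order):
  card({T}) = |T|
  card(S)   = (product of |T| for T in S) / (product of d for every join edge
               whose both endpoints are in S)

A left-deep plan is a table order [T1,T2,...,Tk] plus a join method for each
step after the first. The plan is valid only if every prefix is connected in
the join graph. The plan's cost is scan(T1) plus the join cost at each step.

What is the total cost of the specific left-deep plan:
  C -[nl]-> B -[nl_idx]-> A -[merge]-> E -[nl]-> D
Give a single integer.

54168320

step 1: scan C: cost=120, card=120
step 2: join B via nl
    card(P join B) = 120*60/(4) = 1800
    cost = 120 + 120*60 = 7320
step 3: join A via nl_idx
    card(P join A) = 1800*300/(60) = 9000
    cost = 7320 + 1800*9 + 9000 = 32520
step 4: join E via merge
    card(P join E) = 9000*100/(2) = 450000
    cost = 32520 + 9000*14 + 100*7 + 9000 + 100 = 168320
step 5: join D via nl
    card(P join D) = 450000*120/(20) = 2700000
    cost = 168320 + 450000*120 = 54168320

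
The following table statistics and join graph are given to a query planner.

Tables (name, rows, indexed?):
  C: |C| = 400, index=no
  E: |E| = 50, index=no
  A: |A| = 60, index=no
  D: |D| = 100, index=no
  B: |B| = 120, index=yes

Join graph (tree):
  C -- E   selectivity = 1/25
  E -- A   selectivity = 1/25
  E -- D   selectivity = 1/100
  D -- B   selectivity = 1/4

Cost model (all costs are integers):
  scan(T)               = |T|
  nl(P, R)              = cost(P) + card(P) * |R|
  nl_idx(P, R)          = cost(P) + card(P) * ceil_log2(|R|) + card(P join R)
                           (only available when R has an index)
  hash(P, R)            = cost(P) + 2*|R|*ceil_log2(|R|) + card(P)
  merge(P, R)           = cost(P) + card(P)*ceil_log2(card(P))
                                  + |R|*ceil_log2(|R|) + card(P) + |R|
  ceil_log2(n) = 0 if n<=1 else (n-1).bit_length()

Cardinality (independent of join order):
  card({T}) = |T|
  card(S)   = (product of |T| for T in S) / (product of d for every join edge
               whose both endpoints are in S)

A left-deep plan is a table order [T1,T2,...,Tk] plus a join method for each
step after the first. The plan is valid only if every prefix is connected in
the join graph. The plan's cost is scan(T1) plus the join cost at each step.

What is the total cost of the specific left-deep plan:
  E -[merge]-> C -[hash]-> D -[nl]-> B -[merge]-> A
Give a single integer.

step 1: scan E: cost=50, card=50
step 2: join C via merge
    card(P join C) = 50*400/(25) = 800
    cost = 50 + 50*6 + 400*9 + 50 + 400 = 4400
step 3: join D via hash
    card(P join D) = 800*100/(100) = 800
    cost = 4400 + 2*100*7 + 800 = 6600
step 4: join B via nl
    card(P join B) = 800*120/(4) = 24000
    cost = 6600 + 800*120 = 102600
step 5: join A via merge
    card(P join A) = 24000*60/(25) = 57600
    cost = 102600 + 24000*15 + 60*6 + 24000 + 60 = 487020

487020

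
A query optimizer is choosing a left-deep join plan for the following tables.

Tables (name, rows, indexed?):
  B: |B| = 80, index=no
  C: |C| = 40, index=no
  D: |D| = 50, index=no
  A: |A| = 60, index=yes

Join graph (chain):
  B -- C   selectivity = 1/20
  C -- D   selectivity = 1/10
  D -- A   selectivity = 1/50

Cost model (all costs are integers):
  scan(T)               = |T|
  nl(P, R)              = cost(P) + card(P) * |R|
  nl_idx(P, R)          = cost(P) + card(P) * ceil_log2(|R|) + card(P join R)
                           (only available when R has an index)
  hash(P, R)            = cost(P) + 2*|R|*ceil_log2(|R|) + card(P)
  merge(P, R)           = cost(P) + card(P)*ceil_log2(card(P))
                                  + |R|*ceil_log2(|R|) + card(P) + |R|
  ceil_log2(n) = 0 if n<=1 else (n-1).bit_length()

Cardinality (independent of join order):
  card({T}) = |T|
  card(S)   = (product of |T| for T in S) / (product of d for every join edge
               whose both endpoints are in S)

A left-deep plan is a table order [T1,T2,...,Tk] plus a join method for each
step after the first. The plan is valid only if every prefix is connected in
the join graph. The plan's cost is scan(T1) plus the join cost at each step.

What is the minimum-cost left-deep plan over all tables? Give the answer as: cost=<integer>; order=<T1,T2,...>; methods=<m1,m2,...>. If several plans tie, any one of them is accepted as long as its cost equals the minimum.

cost=2310; order=D,A,C,B; methods=nl_idx,hash,hash

Selinger DP (subsets sized 1..n):
  {B}: scan cost=80, card=80
  {C}: scan cost=40, card=40
  {D}: scan cost=50, card=50
  {A}: scan cost=60, card=60
  {BC}: card=160; try (C,hash)→640, (B,merge)→960, (C,merge)→1000, (B,hash)→1200, (B,nl)→3240, (C,nl)→3280; best=640 via (C,hash)
  {CD}: card=200; try (C,hash)→580, (D,merge)→670, (D,hash)→680, (C,merge)→680, (D,nl)→2040, (C,nl)→2050; best=580 via (C,hash)
  {AD}: card=60; try (A,nl_idx)→410, (D,hash)→720, (A,hash)→820, (A,merge)→820, (D,merge)→830, (A,nl)→3050 …(+1); best=410 via (A,nl_idx)
  {BCD}: card=800; try (D,hash)→1400, (B,hash)→1900, (D,merge)→2430, (B,merge)→3020, (D,nl)→8640, (B,nl)→16580; best=1400 via (D,hash)
  {ACD}: card=240; try (C,hash)→950, (C,merge)→1110, (A,hash)→1500, (A,nl_idx)→2020, (A,merge)→2800, (C,nl)→2810 …(+1); best=950 via (C,hash)
  {ABCD}: card=960; try (B,hash)→2310, (A,hash)→2920, (B,merge)→3750, (A,nl_idx)→7160, (A,merge)→10620, (B,nl)→20150 …(+1); best=2310 via (B,hash)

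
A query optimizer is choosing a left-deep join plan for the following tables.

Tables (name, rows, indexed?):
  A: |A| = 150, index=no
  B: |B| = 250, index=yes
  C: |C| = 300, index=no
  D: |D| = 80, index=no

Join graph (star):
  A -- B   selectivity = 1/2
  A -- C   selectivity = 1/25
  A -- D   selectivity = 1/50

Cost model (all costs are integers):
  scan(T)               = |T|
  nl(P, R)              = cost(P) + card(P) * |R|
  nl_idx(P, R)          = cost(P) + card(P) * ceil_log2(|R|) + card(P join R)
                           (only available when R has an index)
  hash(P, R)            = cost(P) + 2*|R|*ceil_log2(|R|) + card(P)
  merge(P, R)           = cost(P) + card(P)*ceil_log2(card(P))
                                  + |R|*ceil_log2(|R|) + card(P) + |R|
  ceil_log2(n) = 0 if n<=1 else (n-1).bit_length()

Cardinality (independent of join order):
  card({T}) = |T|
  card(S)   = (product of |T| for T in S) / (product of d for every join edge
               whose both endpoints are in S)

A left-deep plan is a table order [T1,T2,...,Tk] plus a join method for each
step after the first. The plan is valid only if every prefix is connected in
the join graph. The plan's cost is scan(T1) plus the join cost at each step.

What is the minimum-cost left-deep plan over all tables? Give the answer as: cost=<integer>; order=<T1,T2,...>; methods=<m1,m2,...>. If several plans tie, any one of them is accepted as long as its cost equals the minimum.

cost=12800; order=C,A,D,B; methods=hash,hash,hash

Selinger DP (subsets sized 1..n):
  {A}: scan cost=150, card=150
  {B}: scan cost=250, card=250
  {C}: scan cost=300, card=300
  {D}: scan cost=80, card=80
  {AB}: card=18750; try (A,hash)→2900, (B,merge)→3750, (A,merge)→3850, (B,hash)→4300, (B,nl_idx)→20100, (B,nl)→37650 …(+1); best=2900 via (A,hash)
  {AC}: card=1800; try (A,hash)→3000, (C,merge)→4500, (A,merge)→4650, (C,hash)→5700, (C,nl)→45150, (A,nl)→45300; best=3000 via (A,hash)
  {AD}: card=240; try (D,hash)→1420, (A,merge)→2070, (D,merge)→2140, (A,hash)→2560, (A,nl)→12080, (D,nl)→12150; best=1420 via (D,hash)
  {ABC}: card=225000; try (B,hash)→8800, (B,merge)→26850, (C,hash)→27050, (B,nl_idx)→242400, (C,merge)→305900, (B,nl)→453000 …(+1); best=8800 via (B,hash)
  {ABD}: card=30000; try (B,hash)→5660, (B,merge)→5830, (D,hash)→22770, (B,nl_idx)→33340, (B,nl)→61420, (D,merge)→303540 …(+1); best=5660 via (B,hash)
  {ACD}: card=2880; try (D,hash)→5920, (C,merge)→6580, (C,hash)→7060, (D,merge)→25240, (C,nl)→73420, (D,nl)→147000; best=5920 via (D,hash)
  {ABCD}: card=360000; try (B,hash)→12800, (C,hash)→41060, (B,merge)→45610, (D,hash)→234920, (B,nl_idx)→388960, (C,merge)→488660 …(+4); best=12800 via (B,hash)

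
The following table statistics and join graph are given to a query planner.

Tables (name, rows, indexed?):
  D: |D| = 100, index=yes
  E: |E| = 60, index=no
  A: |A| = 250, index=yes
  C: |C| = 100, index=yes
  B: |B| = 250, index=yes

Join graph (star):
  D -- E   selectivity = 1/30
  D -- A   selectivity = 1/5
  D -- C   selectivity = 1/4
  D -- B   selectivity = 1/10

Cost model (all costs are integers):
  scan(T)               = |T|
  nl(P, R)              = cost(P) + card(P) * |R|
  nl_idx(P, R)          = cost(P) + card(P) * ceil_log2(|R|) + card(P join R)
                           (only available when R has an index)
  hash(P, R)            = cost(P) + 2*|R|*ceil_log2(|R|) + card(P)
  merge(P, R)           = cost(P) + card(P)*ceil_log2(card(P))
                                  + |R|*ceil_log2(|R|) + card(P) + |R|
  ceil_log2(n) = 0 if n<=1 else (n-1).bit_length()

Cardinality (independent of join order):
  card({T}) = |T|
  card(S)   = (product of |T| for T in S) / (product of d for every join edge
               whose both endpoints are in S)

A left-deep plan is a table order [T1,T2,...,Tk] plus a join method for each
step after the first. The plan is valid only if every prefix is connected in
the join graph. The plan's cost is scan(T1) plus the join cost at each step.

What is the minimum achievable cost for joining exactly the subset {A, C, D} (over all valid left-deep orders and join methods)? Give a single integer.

Selinger DP over subsets of {A,C,D}:
  {D}: scan cost=100, card=100
  {A}: scan cost=250, card=250
  {C}: scan cost=100, card=100
  {AD}: card=5000; try (D,hash)→1900, (A,merge)→3150, (D,merge)→3300, (A,hash)→4200, (A,nl_idx)→5900, (D,nl_idx)→7000 …(+2); best=1900 via (D,hash)
  {CD}: card=2500; try (D,hash)→1600, (C,hash)→1600, (D,merge)→1700, (C,merge)→1700, (D,nl_idx)→3300, (C,nl_idx)→3300 …(+2); best=1600 via (D,hash)
  {ACD}: card=125000; try (A,hash)→8100, (C,hash)→8300, (A,merge)→36350, (C,merge)→72700, (A,nl_idx)→146600, (C,nl_idx)→161900 …(+2); best=8100 via (A,hash)

8100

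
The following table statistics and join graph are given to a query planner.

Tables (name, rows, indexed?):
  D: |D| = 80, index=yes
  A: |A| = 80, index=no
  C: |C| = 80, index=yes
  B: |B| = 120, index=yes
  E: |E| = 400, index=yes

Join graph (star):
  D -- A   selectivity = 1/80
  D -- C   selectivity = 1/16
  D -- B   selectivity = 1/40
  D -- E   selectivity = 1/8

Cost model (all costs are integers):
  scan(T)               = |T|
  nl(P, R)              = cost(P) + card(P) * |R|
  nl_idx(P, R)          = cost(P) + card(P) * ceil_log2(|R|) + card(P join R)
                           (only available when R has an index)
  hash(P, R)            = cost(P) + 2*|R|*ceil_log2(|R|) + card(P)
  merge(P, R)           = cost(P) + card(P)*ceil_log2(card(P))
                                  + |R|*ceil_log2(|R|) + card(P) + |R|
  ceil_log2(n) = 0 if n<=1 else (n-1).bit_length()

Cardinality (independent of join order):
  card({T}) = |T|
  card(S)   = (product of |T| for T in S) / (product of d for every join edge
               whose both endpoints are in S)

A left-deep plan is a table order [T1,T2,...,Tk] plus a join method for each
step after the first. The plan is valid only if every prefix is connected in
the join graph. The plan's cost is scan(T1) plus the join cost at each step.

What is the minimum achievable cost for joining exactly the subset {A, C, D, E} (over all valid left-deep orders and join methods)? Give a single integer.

Selinger DP over subsets of {A,C,D,E}:
  {D}: scan cost=80, card=80
  {A}: scan cost=80, card=80
  {C}: scan cost=80, card=80
  {E}: scan cost=400, card=400
  {AD}: card=80; try (D,nl_idx)→720, (D,hash)→1280, (A,hash)→1280, (D,merge)→1360, (A,merge)→1360, (D,nl)→6480 …(+1); best=720 via (D,nl_idx)
  {CD}: card=400; try (D,nl_idx)→1040, (C,nl_idx)→1040, (D,hash)→1280, (C,hash)→1280, (D,merge)→1360, (C,merge)→1360 …(+2); best=1040 via (D,nl_idx)
  {DE}: card=4000; try (D,hash)→1920, (E,merge)→4720, (E,nl_idx)→4800, (D,merge)→5040, (D,nl_idx)→7200, (E,hash)→7360 …(+2); best=1920 via (D,hash)
  {ACD}: card=400; try (C,nl_idx)→1680, (C,hash)→1920, (C,merge)→2000, (A,hash)→2560, (A,merge)→5680, (C,nl)→7120 …(+1); best=1680 via (C,nl_idx)
  {ADE}: card=4000; try (E,merge)→5360, (E,nl_idx)→5440, (A,hash)→7040, (E,hash)→8000, (E,nl)→32720, (A,merge)→54560 …(+1); best=5360 via (E,merge)
  {CDE}: card=20000; try (C,hash)→7040, (E,hash)→8640, (E,merge)→9040, (E,nl_idx)→24640, (C,nl_idx)→49920, (C,merge)→54560 …(+2); best=7040 via (C,hash)
  {ACDE}: card=20000; try (E,hash)→9280, (E,merge)→9680, (C,hash)→10480, (E,nl_idx)→25280, (A,hash)→28160, (C,nl_idx)→53360 …(+5); best=9280 via (E,hash)

9280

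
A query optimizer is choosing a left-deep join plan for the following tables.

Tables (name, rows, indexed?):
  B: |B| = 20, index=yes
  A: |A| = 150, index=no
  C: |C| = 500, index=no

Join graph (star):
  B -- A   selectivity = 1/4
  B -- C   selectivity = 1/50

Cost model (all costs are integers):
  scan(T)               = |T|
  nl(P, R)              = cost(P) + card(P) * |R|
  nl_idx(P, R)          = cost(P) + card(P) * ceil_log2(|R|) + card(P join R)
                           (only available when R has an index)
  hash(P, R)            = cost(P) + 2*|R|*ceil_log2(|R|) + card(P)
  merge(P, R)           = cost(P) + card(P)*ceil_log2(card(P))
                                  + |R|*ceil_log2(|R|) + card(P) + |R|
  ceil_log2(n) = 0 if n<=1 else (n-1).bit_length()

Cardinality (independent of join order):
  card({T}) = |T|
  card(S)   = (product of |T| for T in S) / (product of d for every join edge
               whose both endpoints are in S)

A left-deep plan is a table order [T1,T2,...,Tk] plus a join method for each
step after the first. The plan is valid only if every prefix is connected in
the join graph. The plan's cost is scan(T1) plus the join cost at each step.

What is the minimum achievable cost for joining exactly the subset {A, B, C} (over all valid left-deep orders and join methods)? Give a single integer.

3800

Selinger DP over subsets of {A,B,C}:
  {B}: scan cost=20, card=20
  {A}: scan cost=150, card=150
  {C}: scan cost=500, card=500
  {AB}: card=750; try (B,hash)→500, (A,merge)→1490, (B,merge)→1620, (B,nl_idx)→1650, (A,hash)→2440, (A,nl)→3020 …(+1); best=500 via (B,hash)
  {BC}: card=200; try (B,hash)→1200, (B,nl_idx)→3200, (C,merge)→5140, (B,merge)→5620, (C,hash)→9040, (C,nl)→10020 …(+1); best=1200 via (B,hash)
  {ABC}: card=7500; try (A,hash)→3800, (A,merge)→4350, (C,hash)→10250, (C,merge)→13750, (A,nl)→31200, (C,nl)→375500; best=3800 via (A,hash)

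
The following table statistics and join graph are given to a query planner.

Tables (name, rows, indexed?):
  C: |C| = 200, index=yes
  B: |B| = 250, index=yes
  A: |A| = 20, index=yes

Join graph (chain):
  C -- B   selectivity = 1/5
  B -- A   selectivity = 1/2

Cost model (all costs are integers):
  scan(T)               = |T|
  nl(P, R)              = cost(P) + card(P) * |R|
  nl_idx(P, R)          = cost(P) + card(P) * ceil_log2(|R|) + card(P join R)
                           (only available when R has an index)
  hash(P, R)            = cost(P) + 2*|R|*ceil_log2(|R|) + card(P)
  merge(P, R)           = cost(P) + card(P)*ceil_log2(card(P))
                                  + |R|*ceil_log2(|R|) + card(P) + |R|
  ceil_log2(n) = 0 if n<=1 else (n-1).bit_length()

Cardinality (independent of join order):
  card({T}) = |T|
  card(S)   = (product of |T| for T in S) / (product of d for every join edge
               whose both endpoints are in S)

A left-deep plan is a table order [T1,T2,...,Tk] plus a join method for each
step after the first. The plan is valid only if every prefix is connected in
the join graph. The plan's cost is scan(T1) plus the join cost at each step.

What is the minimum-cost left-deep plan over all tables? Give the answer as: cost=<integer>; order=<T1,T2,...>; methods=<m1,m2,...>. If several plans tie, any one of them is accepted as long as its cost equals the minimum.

Selinger DP (subsets sized 1..n):
  {C}: scan cost=200, card=200
  {B}: scan cost=250, card=250
  {A}: scan cost=20, card=20
  {BC}: card=10000; try (C,hash)→3700, (B,merge)→4250, (C,merge)→4300, (B,hash)→4400, (B,nl_idx)→11800, (C,nl_idx)→12250 …(+2); best=3700 via (C,hash)
  {AB}: card=2500; try (A,hash)→700, (B,merge)→2390, (A,merge)→2620, (B,nl_idx)→2680, (A,nl_idx)→4000, (B,hash)→4040 …(+2); best=700 via (A,hash)
  {ABC}: card=100000; try (C,hash)→6400, (A,hash)→13900, (C,merge)→35000, (C,nl_idx)→120700, (A,nl_idx)→153700, (A,merge)→153820 …(+2); best=6400 via (C,hash)

cost=6400; order=B,A,C; methods=hash,hash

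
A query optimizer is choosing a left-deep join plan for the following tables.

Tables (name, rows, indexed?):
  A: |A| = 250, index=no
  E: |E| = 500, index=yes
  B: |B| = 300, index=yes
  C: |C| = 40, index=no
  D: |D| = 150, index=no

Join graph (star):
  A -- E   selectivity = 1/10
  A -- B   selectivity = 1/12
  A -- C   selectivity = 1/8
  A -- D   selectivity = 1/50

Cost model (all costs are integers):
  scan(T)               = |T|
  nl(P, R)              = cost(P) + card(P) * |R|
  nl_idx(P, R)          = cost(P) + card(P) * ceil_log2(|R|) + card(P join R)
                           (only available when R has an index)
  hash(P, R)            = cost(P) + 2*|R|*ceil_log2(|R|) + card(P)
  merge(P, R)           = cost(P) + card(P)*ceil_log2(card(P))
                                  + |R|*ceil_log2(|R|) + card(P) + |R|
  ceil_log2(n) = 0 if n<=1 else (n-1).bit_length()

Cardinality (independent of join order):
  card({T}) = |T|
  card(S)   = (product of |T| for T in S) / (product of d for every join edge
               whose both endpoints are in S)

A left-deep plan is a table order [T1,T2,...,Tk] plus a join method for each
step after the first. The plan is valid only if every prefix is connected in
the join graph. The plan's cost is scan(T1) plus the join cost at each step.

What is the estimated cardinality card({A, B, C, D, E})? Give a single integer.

4687500

Tables in S: A(250), B(300), C(40), D(150), E(500)
Edges inside S: A-E(d=10), A-B(d=12), A-C(d=8), A-D(d=50)
numerator = 250 * 300 * 40 * 150 * 500 = 225000000000
denominator = 10 * 12 * 8 * 50 = 48000
card(S) = 225000000000 / 48000 = 4687500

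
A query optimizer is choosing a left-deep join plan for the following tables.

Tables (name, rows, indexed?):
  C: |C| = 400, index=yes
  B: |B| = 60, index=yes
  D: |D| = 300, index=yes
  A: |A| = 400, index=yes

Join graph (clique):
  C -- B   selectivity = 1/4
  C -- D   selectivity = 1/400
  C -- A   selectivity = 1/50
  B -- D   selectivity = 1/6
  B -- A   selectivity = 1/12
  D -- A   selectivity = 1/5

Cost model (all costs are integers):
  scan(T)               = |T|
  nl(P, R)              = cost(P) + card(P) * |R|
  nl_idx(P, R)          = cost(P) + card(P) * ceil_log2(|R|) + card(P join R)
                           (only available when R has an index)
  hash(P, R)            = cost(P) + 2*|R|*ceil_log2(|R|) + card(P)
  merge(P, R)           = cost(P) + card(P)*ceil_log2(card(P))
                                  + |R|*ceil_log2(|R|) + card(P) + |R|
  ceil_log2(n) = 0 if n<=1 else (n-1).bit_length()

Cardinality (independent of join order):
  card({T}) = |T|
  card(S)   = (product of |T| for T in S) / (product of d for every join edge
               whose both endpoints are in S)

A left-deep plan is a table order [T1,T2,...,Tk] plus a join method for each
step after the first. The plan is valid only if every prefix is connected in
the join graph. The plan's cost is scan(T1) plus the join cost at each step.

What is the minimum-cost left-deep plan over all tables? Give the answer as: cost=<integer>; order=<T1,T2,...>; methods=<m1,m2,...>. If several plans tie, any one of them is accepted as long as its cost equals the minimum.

cost=7680; order=D,C,A,B; methods=nl_idx,nl_idx,hash

Selinger DP (subsets sized 1..n):
  {C}: scan cost=400, card=400
  {B}: scan cost=60, card=60
  {D}: scan cost=300, card=300
  {A}: scan cost=400, card=400
  {BC}: card=6000; try (B,hash)→1520, (C,merge)→4480, (B,merge)→4820, (C,nl_idx)→6600, (C,hash)→7320, (B,nl_idx)→8800 …(+2); best=1520 via (B,hash)
  {CD}: card=300; try (C,nl_idx)→3300, (D,nl_idx)→4300, (D,hash)→6200, (C,merge)→7300, (D,merge)→7400, (C,hash)→7800 …(+2); best=3300 via (C,nl_idx)
  {AC}: card=3200; try (C,nl_idx)→7200, (A,nl_idx)→7200, (C,hash)→8000, (A,hash)→8000, (C,merge)→8400, (A,merge)→8400 …(+2); best=7200 via (C,nl_idx)
  {BD}: card=3000; try (B,hash)→1320, (D,merge)→3480, (D,nl_idx)→3600, (B,merge)→3720, (B,nl_idx)→5100, (D,hash)→5520 …(+2); best=1320 via (B,hash)
  {AB}: card=2000; try (B,hash)→1520, (A,nl_idx)→2600, (A,merge)→4480, (B,nl_idx)→4800, (B,merge)→4820, (A,hash)→7320 …(+2); best=1520 via (B,hash)
  {AD}: card=24000; try (D,hash)→6200, (A,merge)→7300, (D,merge)→7400, (A,hash)→7800, (A,nl_idx)→27000, (D,nl_idx)→28000 …(+2); best=6200 via (D,hash)
  {BCD}: card=750; try (B,hash)→4320, (B,nl_idx)→5850, (B,merge)→6720, (C,hash)→11520, (D,hash)→12920, (B,nl)→21300 …(+6); best=4320 via (B,hash)
  {ABC}: card=4000; try (C,hash)→10720, (B,hash)→11120, (A,hash)→14720, (C,nl_idx)→23520, (C,merge)→29520, (B,nl_idx)→30400 …(+6); best=10720 via (C,hash)
  {ACD}: card=480; try (A,nl_idx)→6480, (A,merge)→10300, (A,hash)→10800, (D,hash)→15800, (D,nl_idx)→36480, (C,hash)→37400 …(+6); best=6480 via (A,nl_idx)
  {ABD}: card=20000; try (D,hash)→8920, (A,hash)→11520, (D,merge)→28520, (B,hash)→30920, (D,nl_idx)→39520, (A,merge)→44320 …(+6); best=8920 via (D,hash)
  {ABCD}: card=100; try (B,hash)→7680, (B,nl_idx)→9460, (A,nl_idx)→11170, (B,merge)→11700, (A,hash)→12270, (A,merge)→16570 …(+10); best=7680 via (B,hash)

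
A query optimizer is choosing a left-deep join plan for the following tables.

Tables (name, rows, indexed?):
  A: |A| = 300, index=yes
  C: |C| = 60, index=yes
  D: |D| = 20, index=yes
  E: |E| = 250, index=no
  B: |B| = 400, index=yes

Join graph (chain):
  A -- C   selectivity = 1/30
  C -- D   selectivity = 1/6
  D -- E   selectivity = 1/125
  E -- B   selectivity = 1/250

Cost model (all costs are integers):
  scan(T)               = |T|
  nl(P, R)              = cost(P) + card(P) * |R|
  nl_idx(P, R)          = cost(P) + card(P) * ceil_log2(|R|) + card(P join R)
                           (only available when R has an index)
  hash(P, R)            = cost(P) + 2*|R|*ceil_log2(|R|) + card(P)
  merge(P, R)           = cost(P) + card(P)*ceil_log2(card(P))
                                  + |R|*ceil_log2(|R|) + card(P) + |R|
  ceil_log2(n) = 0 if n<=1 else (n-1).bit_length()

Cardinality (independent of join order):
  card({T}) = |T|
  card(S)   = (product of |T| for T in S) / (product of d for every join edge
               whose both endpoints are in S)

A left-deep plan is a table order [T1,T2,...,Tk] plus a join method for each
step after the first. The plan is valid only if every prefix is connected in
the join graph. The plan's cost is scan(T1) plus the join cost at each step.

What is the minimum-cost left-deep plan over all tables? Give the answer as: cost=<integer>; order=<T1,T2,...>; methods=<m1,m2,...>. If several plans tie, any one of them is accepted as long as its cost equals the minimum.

Selinger DP (subsets sized 1..n):
  {A}: scan cost=300, card=300
  {C}: scan cost=60, card=60
  {D}: scan cost=20, card=20
  {E}: scan cost=250, card=250
  {B}: scan cost=400, card=400
  {AC}: card=600; try (A,nl_idx)→1200, (C,hash)→1320, (C,nl_idx)→2700, (A,merge)→3480, (C,merge)→3720, (A,hash)→5520 …(+2); best=1200 via (A,nl_idx)
  {CD}: card=200; try (D,hash)→320, (C,nl_idx)→340, (D,nl_idx)→560, (C,merge)→560, (D,merge)→600, (C,hash)→760 …(+2); best=320 via (D,hash)
  {DE}: card=40; try (D,hash)→700, (D,nl_idx)→1540, (E,merge)→2390, (D,merge)→2620, (E,hash)→4040, (E,nl)→5020 …(+1); best=700 via (D,hash)
  {BE}: card=400; try (B,nl_idx)→2900, (E,hash)→4800, (B,merge)→6500, (E,merge)→6650, (B,hash)→7700, (B,nl)→100250 …(+1); best=2900 via (B,nl_idx)
  {ACD}: card=2000; try (D,hash)→2000, (A,nl_idx)→4120, (A,merge)→5120, (A,hash)→5920, (D,nl_idx)→6200, (D,merge)→7920 …(+2); best=2000 via (D,hash)
  {CDE}: card=400; try (C,nl_idx)→1340, (C,merge)→1400, (C,hash)→1460, (C,nl)→3100, (E,merge)→4370, (E,hash)→4520 …(+1); best=1340 via (C,nl_idx)
  {BDE}: card=64; try (B,nl_idx)→1124, (D,hash)→3500, (D,nl_idx)→4964, (B,merge)→4980, (D,merge)→7020, (B,hash)→7940 …(+2); best=1124 via (B,nl_idx)
  {ACDE}: card=4000; try (A,hash)→7140, (E,hash)→8000, (A,merge)→8340, (A,nl_idx)→8940, (E,merge)→28250, (A,nl)→121340 …(+1); best=7140 via (A,hash)
  {BCDE}: card=640; try (C,hash)→1908, (C,merge)→1992, (C,nl_idx)→2148, (C,nl)→4964, (B,nl_idx)→5580, (B,hash)→8940 …(+2); best=1908 via (C,hash)
  {ABCDE}: card=6400; try (A,hash)→7948, (A,merge)→11948, (A,nl_idx)→14068, (B,hash)→18340, (B,nl_idx)→49540, (B,merge)→63140 …(+2); best=7948 via (A,hash)

cost=7948; order=E,D,B,C,A; methods=hash,nl_idx,hash,hash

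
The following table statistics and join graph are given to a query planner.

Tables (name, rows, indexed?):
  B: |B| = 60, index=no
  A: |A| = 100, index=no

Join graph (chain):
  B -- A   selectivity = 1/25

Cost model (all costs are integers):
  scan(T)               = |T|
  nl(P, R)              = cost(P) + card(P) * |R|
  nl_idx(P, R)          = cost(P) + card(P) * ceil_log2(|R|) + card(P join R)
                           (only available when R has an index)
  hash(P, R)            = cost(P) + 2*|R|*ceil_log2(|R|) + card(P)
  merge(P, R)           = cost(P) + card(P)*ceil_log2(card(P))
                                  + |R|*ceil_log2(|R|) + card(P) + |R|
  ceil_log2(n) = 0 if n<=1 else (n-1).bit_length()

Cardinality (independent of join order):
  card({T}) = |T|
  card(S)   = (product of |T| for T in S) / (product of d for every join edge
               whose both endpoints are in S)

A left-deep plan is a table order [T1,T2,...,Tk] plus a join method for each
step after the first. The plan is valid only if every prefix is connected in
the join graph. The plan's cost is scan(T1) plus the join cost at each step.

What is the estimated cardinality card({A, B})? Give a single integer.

240

Tables in S: A(100), B(60)
Edges inside S: B-A(d=25)
numerator = 100 * 60 = 6000
denominator = 25 = 25
card(S) = 6000 / 25 = 240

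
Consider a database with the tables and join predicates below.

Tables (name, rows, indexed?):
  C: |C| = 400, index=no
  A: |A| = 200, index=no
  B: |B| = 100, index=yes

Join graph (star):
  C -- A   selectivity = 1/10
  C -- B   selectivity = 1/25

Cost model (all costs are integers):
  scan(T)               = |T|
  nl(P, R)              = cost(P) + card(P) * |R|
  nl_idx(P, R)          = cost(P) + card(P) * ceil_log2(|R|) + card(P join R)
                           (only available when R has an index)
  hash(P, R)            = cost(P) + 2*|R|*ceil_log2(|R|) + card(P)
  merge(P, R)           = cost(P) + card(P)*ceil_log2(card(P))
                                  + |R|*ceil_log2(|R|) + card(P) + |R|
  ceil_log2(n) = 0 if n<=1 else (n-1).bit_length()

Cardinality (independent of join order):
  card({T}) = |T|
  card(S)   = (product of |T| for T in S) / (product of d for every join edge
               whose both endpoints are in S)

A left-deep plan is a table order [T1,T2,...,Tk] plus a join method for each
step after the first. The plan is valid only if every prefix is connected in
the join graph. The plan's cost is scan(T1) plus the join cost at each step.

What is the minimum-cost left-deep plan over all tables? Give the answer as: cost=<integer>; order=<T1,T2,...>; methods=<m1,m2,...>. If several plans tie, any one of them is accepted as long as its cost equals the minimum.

cost=7000; order=C,B,A; methods=hash,hash

Selinger DP (subsets sized 1..n):
  {C}: scan cost=400, card=400
  {A}: scan cost=200, card=200
  {B}: scan cost=100, card=100
  {AC}: card=8000; try (A,hash)→4000, (C,merge)→6000, (A,merge)→6200, (C,hash)→7600, (C,nl)→80200, (A,nl)→80400; best=4000 via (A,hash)
  {BC}: card=1600; try (B,hash)→2200, (B,nl_idx)→4800, (C,merge)→4900, (B,merge)→5200, (C,hash)→7400, (C,nl)→40100 …(+1); best=2200 via (B,hash)
  {ABC}: card=32000; try (A,hash)→7000, (B,hash)→13400, (A,merge)→23200, (B,nl_idx)→92000, (B,merge)→116800, (A,nl)→322200 …(+1); best=7000 via (A,hash)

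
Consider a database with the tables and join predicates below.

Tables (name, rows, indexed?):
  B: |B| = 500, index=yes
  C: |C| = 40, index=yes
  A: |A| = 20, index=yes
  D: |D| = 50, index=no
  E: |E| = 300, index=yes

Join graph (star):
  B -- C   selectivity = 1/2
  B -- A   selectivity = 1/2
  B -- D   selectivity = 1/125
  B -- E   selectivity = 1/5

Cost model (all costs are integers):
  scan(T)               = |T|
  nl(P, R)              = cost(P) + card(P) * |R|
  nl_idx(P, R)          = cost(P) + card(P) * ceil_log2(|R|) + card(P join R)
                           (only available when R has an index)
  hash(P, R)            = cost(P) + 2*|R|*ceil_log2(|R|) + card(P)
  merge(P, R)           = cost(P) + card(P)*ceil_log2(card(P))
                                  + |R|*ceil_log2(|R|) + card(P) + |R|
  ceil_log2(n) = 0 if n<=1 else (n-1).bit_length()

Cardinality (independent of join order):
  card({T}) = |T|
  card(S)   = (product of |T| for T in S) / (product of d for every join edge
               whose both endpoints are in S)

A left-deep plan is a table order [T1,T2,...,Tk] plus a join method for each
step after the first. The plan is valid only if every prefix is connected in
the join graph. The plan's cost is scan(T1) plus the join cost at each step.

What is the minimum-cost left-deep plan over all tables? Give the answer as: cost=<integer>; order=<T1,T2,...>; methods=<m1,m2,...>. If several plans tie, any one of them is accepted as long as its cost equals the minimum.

Selinger DP (subsets sized 1..n):
  {B}: scan cost=500, card=500
  {C}: scan cost=40, card=40
  {A}: scan cost=20, card=20
  {D}: scan cost=50, card=50
  {E}: scan cost=300, card=300
  {BC}: card=10000; try (C,hash)→1480, (B,merge)→5320, (C,merge)→5780, (B,hash)→9080, (B,nl_idx)→10400, (C,nl_idx)→13500 …(+2); best=1480 via (C,hash)
  {AB}: card=5000; try (A,hash)→1200, (B,merge)→5140, (B,nl_idx)→5200, (A,merge)→5620, (A,nl_idx)→8000, (B,hash)→9040 …(+2); best=1200 via (A,hash)
  {BD}: card=200; try (B,nl_idx)→700, (D,hash)→1600, (B,merge)→5400, (D,merge)→5850, (B,hash)→9100, (B,nl)→25050 …(+1); best=700 via (B,nl_idx)
  {BE}: card=30000; try (E,hash)→6400, (B,merge)→8300, (E,merge)→8500, (B,hash)→9600, (B,nl_idx)→33000, (E,nl_idx)→35000 …(+2); best=6400 via (E,hash)
  {ABC}: card=100000; try (C,hash)→6680, (A,hash)→11680, (C,merge)→71480, (C,nl_idx)→131200, (A,nl_idx)→151480, (A,merge)→151600 …(+2); best=6680 via (C,hash)
  {BCD}: card=4000; try (C,hash)→1380, (C,merge)→2780, (C,nl_idx)→5900, (C,nl)→8700, (D,hash)→12080, (D,merge)→151830 …(+1); best=1380 via (C,hash)
  {BCE}: card=600000; try (E,hash)→16880, (C,hash)→36880, (E,merge)→154480, (C,merge)→486680, (E,nl_idx)→691480, (C,nl_idx)→786400 …(+2); best=16880 via (E,hash)
  {ABD}: card=2000; try (A,hash)→1100, (A,merge)→2620, (A,nl_idx)→3700, (A,nl)→4700, (D,hash)→6800, (D,merge)→71550 …(+1); best=1100 via (A,hash)
  {ABE}: card=300000; try (E,hash)→11600, (A,hash)→36600, (E,merge)→74200, (E,nl_idx)→346200, (A,nl_idx)→456400, (A,merge)→486520 …(+2); best=11600 via (E,hash)
  {BDE}: card=12000; try (E,merge)→5500, (E,hash)→6300, (E,nl_idx)→14500, (D,hash)→37000, (E,nl)→60700, (D,merge)→486750 …(+1); best=5500 via (E,merge)
  {ABCD}: card=40000; try (C,hash)→3580, (A,hash)→5580, (C,merge)→25380, (C,nl_idx)→53100, (A,merge)→53500, (A,nl_idx)→61380 …(+5); best=3580 via (C,hash)
  {ABCE}: card=6000000; try (E,hash)→112080, (C,hash)→312080, (A,hash)→617080, (E,merge)→1809680, (C,merge)→6011880, (E,nl_idx)→6906680 …(+6); best=112080 via (E,hash)
  {BCDE}: card=240000; try (E,hash)→10780, (C,hash)→17980, (E,merge)→56380, (C,merge)→185780, (E,nl_idx)→277380, (C,nl_idx)→317500 …(+5); best=10780 via (E,hash)
  {ABDE}: card=120000; try (E,hash)→8500, (A,hash)→17700, (E,merge)→28100, (E,nl_idx)→139100, (A,nl_idx)→185500, (A,merge)→185620 …(+5); best=8500 via (E,hash)
  {ABCDE}: card=2400000; try (E,hash)→48980, (C,hash)→128980, (A,hash)→250980, (E,merge)→686580, (C,merge)→2168780, (E,nl_idx)→2763580 …(+9); best=48980 via (E,hash)

cost=48980; order=D,B,A,C,E; methods=nl_idx,hash,hash,hash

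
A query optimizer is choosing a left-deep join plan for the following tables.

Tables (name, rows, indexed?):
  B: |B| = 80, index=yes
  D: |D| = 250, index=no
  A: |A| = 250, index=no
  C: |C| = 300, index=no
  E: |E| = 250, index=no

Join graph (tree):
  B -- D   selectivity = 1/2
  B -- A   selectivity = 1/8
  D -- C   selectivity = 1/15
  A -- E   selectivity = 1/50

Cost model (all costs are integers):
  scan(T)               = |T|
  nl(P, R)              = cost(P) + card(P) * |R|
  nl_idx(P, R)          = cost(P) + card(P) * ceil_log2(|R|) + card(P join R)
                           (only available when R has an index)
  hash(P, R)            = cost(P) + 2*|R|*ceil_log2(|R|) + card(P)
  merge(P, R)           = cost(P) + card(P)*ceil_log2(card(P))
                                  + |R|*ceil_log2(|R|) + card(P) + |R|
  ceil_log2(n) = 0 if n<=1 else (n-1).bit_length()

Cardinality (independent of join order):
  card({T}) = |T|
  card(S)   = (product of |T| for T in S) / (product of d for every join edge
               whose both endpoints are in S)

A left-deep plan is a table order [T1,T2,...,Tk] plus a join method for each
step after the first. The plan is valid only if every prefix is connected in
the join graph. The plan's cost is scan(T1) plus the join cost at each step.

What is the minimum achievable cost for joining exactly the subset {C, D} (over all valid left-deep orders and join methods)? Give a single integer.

Selinger DP over subsets of {C,D}:
  {D}: scan cost=250, card=250
  {C}: scan cost=300, card=300
  {CD}: card=5000; try (D,hash)→4600, (C,merge)→5500, (D,merge)→5550, (C,hash)→5900, (C,nl)→75250, (D,nl)→75300; best=4600 via (D,hash)

4600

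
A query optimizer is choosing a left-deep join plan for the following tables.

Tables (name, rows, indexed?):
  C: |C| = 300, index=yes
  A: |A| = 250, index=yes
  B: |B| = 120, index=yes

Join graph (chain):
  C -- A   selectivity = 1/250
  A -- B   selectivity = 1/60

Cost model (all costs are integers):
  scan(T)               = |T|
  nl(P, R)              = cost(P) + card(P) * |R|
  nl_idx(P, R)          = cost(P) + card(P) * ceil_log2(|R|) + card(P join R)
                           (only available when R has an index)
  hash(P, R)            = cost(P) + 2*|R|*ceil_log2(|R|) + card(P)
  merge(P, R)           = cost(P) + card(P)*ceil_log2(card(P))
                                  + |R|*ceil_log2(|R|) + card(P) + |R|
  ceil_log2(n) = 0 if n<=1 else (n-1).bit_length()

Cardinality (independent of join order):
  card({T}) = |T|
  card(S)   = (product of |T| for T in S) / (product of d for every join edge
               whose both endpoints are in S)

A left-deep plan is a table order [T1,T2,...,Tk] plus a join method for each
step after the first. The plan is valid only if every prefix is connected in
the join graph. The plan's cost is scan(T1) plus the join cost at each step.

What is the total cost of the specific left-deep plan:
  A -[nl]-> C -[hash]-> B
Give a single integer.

step 1: scan A: cost=250, card=250
step 2: join C via nl
    card(P join C) = 250*300/(250) = 300
    cost = 250 + 250*300 = 75250
step 3: join B via hash
    card(P join B) = 300*120/(60) = 600
    cost = 75250 + 2*120*7 + 300 = 77230

77230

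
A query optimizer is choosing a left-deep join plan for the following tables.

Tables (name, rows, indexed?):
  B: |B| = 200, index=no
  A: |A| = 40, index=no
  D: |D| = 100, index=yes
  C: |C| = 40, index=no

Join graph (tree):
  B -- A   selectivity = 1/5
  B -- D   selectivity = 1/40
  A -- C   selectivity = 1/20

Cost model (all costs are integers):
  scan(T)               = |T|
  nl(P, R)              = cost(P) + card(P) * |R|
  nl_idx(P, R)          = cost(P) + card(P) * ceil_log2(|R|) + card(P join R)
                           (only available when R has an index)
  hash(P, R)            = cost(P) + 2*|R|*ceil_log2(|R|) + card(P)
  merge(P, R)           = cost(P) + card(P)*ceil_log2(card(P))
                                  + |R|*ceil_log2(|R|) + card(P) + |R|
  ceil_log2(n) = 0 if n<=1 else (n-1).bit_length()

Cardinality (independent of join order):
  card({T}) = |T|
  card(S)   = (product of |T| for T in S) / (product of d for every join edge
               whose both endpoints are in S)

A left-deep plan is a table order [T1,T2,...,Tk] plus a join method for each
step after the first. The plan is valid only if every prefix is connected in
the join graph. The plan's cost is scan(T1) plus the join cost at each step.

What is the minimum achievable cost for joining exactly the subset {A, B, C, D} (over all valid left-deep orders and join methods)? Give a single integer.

7260

Selinger DP over subsets of {A,B,C,D}:
  {B}: scan cost=200, card=200
  {A}: scan cost=40, card=40
  {D}: scan cost=100, card=100
  {C}: scan cost=40, card=40
  {AB}: card=1600; try (A,hash)→880, (B,merge)→2120, (A,merge)→2280, (B,hash)→3280, (B,nl)→8040, (A,nl)→8200; best=880 via (A,hash)
  {BD}: card=500; try (D,hash)→1800, (D,nl_idx)→2100, (B,merge)→2700, (D,merge)→2800, (B,hash)→3400, (B,nl)→20100 …(+1); best=1800 via (D,hash)
  {AC}: card=80; try (C,hash)→560, (A,hash)→560, (C,merge)→600, (A,merge)→600, (C,nl)→1640, (A,nl)→1640; best=560 via (C,hash)
  {ABD}: card=4000; try (A,hash)→2780, (D,hash)→3880, (A,merge)→7080, (D,nl_idx)→16080, (D,merge)→20880, (A,nl)→21800 …(+1); best=2780 via (A,hash)
  {ABC}: card=3200; try (C,hash)→2960, (B,merge)→3000, (B,hash)→3840, (B,nl)→16560, (C,merge)→20360, (C,nl)→64880; best=2960 via (C,hash)
  {ABCD}: card=8000; try (C,hash)→7260, (D,hash)→7560, (D,nl_idx)→33360, (D,merge)→45360, (C,merge)→55060, (C,nl)→162780 …(+1); best=7260 via (C,hash)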